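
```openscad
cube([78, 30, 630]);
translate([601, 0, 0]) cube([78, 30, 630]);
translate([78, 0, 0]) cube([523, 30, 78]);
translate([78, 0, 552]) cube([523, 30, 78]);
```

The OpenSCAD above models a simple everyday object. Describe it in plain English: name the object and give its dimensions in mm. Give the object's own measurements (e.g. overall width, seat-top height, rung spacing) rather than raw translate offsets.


A rectangular picture frame lying in the x–z plane (depth along y). The opening is 523 mm wide (x) by 474 mm tall (z), surrounded by a border 78 mm wide on all four sides. The frame is 30 mm deep and is made of two full-height vertical stiles with two horizontal rails fitted between them.


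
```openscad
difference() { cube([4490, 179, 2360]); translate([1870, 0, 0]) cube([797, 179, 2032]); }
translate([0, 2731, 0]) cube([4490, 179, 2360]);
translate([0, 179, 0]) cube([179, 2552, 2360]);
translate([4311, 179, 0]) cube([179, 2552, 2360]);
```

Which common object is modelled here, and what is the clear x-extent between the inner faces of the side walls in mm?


A single room. The interior width is 4132 mm.

Four walls enclosing a rectangle with a door in the front wall — a room. Outside width 4490 minus two 179 mm walls gives 4132 mm.


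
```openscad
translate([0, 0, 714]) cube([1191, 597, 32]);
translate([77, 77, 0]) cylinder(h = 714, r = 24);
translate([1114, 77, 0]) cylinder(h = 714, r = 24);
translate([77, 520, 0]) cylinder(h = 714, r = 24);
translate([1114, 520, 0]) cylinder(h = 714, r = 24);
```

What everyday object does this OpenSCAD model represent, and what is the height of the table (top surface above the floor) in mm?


A table. The table height is 746 mm.

A 1191×597×32 slab sits at z = 714 on four Ø48 mm round legs — a table. The top surface is at 714 + 32 = 746 mm.


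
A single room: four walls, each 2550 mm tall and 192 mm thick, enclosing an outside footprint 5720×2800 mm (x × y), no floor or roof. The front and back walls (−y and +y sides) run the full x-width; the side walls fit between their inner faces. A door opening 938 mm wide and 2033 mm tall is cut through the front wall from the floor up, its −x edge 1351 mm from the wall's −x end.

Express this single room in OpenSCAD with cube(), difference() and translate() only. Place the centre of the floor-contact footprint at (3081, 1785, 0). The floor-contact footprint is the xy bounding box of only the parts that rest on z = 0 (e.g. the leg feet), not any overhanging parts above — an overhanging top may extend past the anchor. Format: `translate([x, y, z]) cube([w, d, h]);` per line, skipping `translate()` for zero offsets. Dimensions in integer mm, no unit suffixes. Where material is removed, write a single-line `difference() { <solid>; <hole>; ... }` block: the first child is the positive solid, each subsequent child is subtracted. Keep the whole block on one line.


difference() { translate([221, 385, 0]) cube([5720, 192, 2550]); translate([1572, 385, 0]) cube([938, 192, 2033]); }
translate([221, 2993, 0]) cube([5720, 192, 2550]);
translate([221, 577, 0]) cube([192, 2416, 2550]);
translate([5749, 577, 0]) cube([192, 2416, 2550]);


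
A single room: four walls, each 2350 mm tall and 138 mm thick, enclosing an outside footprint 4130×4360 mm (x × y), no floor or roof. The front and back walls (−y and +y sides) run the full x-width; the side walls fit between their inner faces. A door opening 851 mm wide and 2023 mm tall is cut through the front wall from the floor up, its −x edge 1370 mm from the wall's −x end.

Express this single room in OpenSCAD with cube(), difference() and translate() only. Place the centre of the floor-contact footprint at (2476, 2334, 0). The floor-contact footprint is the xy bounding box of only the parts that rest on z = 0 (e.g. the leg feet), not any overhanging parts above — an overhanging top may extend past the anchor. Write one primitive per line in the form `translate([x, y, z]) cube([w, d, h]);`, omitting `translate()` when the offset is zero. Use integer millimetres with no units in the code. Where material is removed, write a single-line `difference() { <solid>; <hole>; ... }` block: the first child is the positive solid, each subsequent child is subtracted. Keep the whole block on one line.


difference() { translate([411, 154, 0]) cube([4130, 138, 2350]); translate([1781, 154, 0]) cube([851, 138, 2023]); }
translate([411, 4376, 0]) cube([4130, 138, 2350]);
translate([411, 292, 0]) cube([138, 4084, 2350]);
translate([4403, 292, 0]) cube([138, 4084, 2350]);


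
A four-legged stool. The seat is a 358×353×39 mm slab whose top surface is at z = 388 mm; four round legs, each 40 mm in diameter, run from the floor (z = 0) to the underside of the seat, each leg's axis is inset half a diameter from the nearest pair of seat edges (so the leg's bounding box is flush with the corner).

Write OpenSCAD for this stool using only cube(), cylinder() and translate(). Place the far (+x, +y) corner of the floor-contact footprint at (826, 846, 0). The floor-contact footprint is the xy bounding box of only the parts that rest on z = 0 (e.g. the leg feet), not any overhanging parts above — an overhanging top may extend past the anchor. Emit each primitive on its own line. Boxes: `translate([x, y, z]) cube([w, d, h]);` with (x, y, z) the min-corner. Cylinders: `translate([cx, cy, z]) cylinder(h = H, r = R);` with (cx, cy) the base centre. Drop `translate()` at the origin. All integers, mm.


translate([468, 493, 349]) cube([358, 353, 39]);
translate([488, 513, 0]) cylinder(h = 349, r = 20);
translate([806, 513, 0]) cylinder(h = 349, r = 20);
translate([488, 826, 0]) cylinder(h = 349, r = 20);
translate([806, 826, 0]) cylinder(h = 349, r = 20);


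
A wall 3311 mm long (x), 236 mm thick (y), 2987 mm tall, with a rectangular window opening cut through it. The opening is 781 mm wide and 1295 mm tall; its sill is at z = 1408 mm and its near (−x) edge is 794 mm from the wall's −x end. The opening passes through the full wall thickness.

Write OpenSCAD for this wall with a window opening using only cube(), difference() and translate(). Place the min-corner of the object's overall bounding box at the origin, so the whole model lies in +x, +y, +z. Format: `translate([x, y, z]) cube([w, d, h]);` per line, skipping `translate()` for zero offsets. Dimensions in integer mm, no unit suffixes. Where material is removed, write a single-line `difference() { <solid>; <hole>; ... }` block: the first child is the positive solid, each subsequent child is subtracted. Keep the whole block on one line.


difference() { cube([3311, 236, 2987]); translate([794, 0, 1408]) cube([781, 236, 1295]); }


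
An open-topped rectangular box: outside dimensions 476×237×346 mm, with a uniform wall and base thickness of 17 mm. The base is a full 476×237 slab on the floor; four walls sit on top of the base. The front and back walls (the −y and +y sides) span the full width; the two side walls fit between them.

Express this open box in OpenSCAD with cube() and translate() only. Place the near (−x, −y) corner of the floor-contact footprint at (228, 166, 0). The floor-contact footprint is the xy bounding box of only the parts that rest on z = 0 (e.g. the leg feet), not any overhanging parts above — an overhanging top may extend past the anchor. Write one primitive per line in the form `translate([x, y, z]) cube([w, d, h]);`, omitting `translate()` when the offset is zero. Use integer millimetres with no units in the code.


translate([228, 166, 0]) cube([476, 237, 17]);
translate([228, 166, 17]) cube([476, 17, 329]);
translate([228, 386, 17]) cube([476, 17, 329]);
translate([228, 183, 17]) cube([17, 203, 329]);
translate([687, 183, 17]) cube([17, 203, 329]);


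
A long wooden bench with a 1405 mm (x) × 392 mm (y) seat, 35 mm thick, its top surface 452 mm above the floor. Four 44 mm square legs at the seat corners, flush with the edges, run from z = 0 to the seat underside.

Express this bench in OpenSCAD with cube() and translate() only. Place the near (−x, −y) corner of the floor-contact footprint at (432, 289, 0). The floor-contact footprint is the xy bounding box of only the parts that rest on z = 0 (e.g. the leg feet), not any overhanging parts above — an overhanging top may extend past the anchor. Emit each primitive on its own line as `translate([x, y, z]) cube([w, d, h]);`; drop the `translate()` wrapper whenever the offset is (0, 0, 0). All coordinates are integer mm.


translate([432, 289, 417]) cube([1405, 392, 35]);
translate([432, 289, 0]) cube([44, 44, 417]);
translate([432, 637, 0]) cube([44, 44, 417]);
translate([1793, 289, 0]) cube([44, 44, 417]);
translate([1793, 637, 0]) cube([44, 44, 417]);


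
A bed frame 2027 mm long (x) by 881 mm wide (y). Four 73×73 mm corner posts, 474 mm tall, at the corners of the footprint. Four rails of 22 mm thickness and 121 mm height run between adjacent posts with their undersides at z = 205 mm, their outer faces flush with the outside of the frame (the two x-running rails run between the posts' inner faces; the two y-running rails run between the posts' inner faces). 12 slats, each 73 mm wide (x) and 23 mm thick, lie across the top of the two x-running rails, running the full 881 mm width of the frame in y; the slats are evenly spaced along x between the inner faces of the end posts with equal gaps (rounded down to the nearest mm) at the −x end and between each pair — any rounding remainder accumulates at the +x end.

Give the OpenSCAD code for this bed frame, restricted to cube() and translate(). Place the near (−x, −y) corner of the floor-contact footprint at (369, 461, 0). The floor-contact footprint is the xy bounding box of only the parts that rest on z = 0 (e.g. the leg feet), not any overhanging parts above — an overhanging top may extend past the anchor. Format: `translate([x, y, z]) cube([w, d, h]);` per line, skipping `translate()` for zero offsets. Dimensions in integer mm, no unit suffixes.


// slat z = rail_z + rail_h = 205 + 121 = 326
// slat gap = ⌊(1881 − 12·73) / 13⌋ = 77
translate([369, 461, 0]) cube([73, 73, 474]);
translate([369, 1269, 0]) cube([73, 73, 474]);
translate([2323, 461, 0]) cube([73, 73, 474]);
translate([2323, 1269, 0]) cube([73, 73, 474]);
translate([442, 461, 205]) cube([1881, 22, 121]);
translate([442, 1320, 205]) cube([1881, 22, 121]);
translate([369, 534, 205]) cube([22, 735, 121]);
translate([2374, 534, 205]) cube([22, 735, 121]);
translate([519, 461, 326]) cube([73, 881, 23]);
translate([669, 461, 326]) cube([73, 881, 23]);
translate([819, 461, 326]) cube([73, 881, 23]);
translate([969, 461, 326]) cube([73, 881, 23]);
translate([1119, 461, 326]) cube([73, 881, 23]);
translate([1269, 461, 326]) cube([73, 881, 23]);
translate([1419, 461, 326]) cube([73, 881, 23]);
translate([1569, 461, 326]) cube([73, 881, 23]);
translate([1719, 461, 326]) cube([73, 881, 23]);
translate([1869, 461, 326]) cube([73, 881, 23]);
translate([2019, 461, 326]) cube([73, 881, 23]);
translate([2169, 461, 326]) cube([73, 881, 23]);


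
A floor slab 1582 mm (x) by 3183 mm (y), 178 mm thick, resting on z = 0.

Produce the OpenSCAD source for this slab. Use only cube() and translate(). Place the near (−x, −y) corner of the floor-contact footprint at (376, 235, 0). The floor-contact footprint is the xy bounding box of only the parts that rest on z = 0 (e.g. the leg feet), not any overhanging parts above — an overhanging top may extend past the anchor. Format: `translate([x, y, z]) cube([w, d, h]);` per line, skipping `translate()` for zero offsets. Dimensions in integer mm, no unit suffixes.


translate([376, 235, 0]) cube([1582, 3183, 178]);


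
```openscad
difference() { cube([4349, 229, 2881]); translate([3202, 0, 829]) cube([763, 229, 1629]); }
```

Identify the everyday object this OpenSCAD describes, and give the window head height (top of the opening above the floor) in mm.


A wall with a window opening. The window head height is 2458 mm.

A wall with a rectangular opening subtracted — a window. Sill at z = 829, opening 1629 mm tall, so the head is at 829 + 1629 = 2458 mm.


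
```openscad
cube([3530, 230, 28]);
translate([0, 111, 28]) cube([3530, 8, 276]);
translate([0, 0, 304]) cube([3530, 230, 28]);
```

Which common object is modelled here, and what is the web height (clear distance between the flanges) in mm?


An I-beam. The web height is 276 mm.

Two wide flanges with a thin centred web — an I-beam. Overall 332 mm minus two 28 mm flanges gives a web of 332 − 2·28 = 276 mm.


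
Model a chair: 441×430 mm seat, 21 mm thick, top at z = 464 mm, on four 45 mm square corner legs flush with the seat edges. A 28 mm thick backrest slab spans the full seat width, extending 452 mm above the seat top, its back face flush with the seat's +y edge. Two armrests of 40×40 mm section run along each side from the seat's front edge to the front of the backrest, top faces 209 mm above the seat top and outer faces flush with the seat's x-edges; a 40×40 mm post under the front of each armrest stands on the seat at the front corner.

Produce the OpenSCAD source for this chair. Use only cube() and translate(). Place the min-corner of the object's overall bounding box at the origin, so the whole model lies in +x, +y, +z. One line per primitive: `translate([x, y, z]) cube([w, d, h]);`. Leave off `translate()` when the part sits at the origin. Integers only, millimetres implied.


translate([0, 0, 443]) cube([441, 430, 21]);
cube([45, 45, 443]);
translate([396, 0, 0]) cube([45, 45, 443]);
translate([0, 385, 0]) cube([45, 45, 443]);
translate([396, 385, 0]) cube([45, 45, 443]);
translate([0, 402, 464]) cube([441, 28, 452]);
translate([0, 0, 633]) cube([40, 402, 40]);
translate([401, 0, 633]) cube([40, 402, 40]);
translate([0, 0, 464]) cube([40, 40, 169]);
translate([401, 0, 464]) cube([40, 40, 169]);


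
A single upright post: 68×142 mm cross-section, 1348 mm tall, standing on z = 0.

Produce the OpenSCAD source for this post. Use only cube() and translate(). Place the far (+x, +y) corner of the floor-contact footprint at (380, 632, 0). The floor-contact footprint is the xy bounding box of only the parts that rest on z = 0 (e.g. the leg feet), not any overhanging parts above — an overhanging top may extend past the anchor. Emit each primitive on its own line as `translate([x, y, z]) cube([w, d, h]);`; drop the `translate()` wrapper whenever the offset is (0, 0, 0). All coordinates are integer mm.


translate([312, 490, 0]) cube([68, 142, 1348]);


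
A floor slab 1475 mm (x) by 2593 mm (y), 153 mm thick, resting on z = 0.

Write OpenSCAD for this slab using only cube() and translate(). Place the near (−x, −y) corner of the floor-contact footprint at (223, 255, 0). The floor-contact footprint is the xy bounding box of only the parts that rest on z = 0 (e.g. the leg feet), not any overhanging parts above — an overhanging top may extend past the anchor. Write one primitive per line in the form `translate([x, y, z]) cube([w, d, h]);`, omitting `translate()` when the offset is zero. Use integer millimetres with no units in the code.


translate([223, 255, 0]) cube([1475, 2593, 153]);


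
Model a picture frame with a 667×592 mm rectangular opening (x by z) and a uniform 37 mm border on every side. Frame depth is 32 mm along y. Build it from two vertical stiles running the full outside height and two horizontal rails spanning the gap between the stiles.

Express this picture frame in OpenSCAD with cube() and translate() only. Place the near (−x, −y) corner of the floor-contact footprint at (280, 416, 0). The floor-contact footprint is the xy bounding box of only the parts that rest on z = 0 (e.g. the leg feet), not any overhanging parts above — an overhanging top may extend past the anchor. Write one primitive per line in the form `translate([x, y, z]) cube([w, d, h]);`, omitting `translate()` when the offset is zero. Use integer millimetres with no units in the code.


translate([280, 416, 0]) cube([37, 32, 666]);
translate([984, 416, 0]) cube([37, 32, 666]);
translate([317, 416, 0]) cube([667, 32, 37]);
translate([317, 416, 629]) cube([667, 32, 37]);


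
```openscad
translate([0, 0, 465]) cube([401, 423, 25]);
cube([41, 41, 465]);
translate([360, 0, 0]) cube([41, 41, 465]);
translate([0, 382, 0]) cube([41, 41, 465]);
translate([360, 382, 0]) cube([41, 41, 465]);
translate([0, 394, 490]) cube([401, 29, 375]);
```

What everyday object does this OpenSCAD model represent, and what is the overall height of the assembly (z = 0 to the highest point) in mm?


A chair. The overall height is 865 mm.

A slab on four corner posts with a tall panel at the back — a chair. The seat slab sits at z = 465 with thickness 25, and the 375 mm backrest starts at the seat top, so the overall height is 465 + 25 + 375 = 865 mm.


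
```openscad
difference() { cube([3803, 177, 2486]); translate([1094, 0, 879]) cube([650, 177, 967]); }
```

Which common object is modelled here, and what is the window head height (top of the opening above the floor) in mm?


A wall with a window opening. The window head height is 1846 mm.

A wall with a rectangular opening subtracted — a window. Sill at z = 879, opening 967 mm tall, so the head is at 879 + 967 = 1846 mm.


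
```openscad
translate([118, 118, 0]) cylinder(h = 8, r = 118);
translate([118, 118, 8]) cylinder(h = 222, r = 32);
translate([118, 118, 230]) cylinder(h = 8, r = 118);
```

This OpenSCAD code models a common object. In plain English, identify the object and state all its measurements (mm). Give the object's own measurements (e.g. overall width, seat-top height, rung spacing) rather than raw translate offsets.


A spool: two coaxial disc flanges of radius 118 mm and thickness 8 mm, joined by a core cylinder of radius 32 mm and height 222 mm. The lower flange rests on z = 0 and the three cylinders share a vertical axis.


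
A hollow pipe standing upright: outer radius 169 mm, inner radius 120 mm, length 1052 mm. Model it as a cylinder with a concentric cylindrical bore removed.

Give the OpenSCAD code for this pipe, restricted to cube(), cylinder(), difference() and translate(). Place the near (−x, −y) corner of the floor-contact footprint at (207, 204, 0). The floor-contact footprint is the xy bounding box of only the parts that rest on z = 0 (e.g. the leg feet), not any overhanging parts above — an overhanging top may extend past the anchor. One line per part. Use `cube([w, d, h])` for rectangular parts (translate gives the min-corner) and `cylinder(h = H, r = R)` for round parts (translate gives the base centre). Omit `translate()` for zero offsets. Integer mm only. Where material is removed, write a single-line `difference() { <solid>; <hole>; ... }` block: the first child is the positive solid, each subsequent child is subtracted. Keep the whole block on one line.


difference() { translate([376, 373, 0]) cylinder(h = 1052, r = 169); translate([376, 373, 0]) cylinder(h = 1052, r = 120); }


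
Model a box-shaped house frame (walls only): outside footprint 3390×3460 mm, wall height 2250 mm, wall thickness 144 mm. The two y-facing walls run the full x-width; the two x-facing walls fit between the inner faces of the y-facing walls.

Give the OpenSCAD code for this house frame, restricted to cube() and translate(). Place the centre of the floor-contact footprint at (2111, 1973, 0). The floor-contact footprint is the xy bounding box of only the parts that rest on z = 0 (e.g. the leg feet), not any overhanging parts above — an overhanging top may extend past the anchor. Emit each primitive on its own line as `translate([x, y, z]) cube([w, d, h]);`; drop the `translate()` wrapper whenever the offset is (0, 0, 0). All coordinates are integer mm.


translate([416, 243, 0]) cube([3390, 144, 2250]);
translate([416, 3559, 0]) cube([3390, 144, 2250]);
translate([416, 387, 0]) cube([144, 3172, 2250]);
translate([3662, 387, 0]) cube([144, 3172, 2250]);


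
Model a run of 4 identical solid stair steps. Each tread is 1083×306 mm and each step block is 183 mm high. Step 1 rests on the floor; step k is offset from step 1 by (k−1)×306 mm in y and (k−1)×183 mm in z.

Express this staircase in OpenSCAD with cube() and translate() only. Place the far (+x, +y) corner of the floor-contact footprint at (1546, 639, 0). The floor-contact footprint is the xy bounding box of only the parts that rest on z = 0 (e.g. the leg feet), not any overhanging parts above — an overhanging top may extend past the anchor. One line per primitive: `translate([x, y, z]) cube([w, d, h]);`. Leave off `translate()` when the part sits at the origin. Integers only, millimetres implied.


translate([463, 333, 0]) cube([1083, 306, 183]);
translate([463, 639, 183]) cube([1083, 306, 183]);
translate([463, 945, 366]) cube([1083, 306, 183]);
translate([463, 1251, 549]) cube([1083, 306, 183]);


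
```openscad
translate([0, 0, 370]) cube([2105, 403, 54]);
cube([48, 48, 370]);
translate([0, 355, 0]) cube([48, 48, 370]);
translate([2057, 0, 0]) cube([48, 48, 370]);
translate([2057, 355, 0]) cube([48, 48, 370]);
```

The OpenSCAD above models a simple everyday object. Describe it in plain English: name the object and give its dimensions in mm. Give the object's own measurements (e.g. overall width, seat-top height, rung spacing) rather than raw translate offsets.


A long wooden bench with a 2105 mm (x) × 403 mm (y) seat, 54 mm thick, its top surface 424 mm above the floor. Four 48 mm square legs at the seat corners, flush with the edges, run from z = 0 to the seat underside.


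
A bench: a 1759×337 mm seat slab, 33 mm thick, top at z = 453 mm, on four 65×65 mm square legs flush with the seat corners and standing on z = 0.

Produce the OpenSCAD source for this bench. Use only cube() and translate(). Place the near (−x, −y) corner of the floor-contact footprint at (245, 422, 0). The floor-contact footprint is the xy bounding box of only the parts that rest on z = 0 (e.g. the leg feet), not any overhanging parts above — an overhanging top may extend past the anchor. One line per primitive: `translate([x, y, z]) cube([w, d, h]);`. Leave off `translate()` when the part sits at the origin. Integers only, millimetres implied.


// leg_h = 453 − 33 = 420
translate([245, 422, 420]) cube([1759, 337, 33]);
translate([245, 422, 0]) cube([65, 65, 420]);
translate([245, 694, 0]) cube([65, 65, 420]);
translate([1939, 422, 0]) cube([65, 65, 420]);
translate([1939, 694, 0]) cube([65, 65, 420]);


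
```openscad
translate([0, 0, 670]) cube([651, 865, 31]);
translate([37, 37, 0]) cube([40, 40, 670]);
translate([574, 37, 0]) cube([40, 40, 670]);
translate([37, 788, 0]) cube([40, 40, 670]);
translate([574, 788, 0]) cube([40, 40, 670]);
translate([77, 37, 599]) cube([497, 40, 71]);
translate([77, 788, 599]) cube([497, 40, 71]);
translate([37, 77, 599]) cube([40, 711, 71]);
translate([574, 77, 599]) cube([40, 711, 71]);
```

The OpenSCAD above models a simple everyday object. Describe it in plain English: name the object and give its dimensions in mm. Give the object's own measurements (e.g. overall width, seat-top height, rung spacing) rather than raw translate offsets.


A rectangular dining table. The top is 651×865×31 mm with its upper surface at z = 701 mm. It stands on four 40×40 mm square legs, each inset 37 mm from the nearest pair of top edges, running from the floor to the underside of the top. Four apron rails, 40 mm thick and 71 mm tall, run between adjacent legs with their top edges flush with the underside of the top and their outer faces flush with the legs' outer faces.


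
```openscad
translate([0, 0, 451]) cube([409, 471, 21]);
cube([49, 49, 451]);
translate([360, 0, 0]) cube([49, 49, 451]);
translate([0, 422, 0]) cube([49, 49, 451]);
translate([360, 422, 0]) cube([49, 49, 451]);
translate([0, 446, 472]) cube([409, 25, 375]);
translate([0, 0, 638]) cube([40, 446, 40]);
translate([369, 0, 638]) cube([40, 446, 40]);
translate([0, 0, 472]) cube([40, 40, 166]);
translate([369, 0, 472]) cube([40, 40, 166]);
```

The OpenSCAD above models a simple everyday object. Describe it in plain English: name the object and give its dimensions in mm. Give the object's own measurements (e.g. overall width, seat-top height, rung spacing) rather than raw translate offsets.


A chair. The seat is a 409×471×21 mm slab with its top at z = 472 mm, on four 49×49 mm corner legs (flush with the seat edges, standing on z = 0). A flat backrest 25 mm thick, 375 mm tall, spans the full seat width and rises from the seat top along its +y edge, rear face flush with the rear of the seat. Two armrests of 40×40 mm section run along each side from the seat's front edge to the front of the backrest, top faces 206 mm above the seat top and outer faces flush with the seat's x-edges; a 40×40 mm post under the front of each armrest stands on the seat at the front corner.


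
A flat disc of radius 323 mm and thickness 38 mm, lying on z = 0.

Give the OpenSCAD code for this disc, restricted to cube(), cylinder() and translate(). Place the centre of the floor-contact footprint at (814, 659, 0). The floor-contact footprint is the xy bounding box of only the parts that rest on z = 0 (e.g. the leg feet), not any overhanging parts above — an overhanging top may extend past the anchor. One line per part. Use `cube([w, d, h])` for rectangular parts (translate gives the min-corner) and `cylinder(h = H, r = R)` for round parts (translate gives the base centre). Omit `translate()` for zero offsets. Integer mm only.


translate([814, 659, 0]) cylinder(h = 38, r = 323);


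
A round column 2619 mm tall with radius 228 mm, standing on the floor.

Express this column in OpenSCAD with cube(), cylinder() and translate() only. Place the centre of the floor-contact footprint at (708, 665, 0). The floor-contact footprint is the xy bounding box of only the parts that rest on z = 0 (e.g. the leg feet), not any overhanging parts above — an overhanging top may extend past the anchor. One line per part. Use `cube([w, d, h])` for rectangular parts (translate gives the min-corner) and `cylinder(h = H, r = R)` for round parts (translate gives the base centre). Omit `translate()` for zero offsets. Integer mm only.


translate([708, 665, 0]) cylinder(h = 2619, r = 228);


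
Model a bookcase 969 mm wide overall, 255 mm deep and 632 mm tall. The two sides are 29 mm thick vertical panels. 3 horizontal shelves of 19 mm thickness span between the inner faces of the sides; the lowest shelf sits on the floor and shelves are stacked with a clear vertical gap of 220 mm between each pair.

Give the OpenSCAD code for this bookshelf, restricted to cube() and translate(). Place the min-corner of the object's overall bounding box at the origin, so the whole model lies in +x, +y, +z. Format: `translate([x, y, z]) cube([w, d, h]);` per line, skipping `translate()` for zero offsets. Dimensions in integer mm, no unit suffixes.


cube([29, 255, 632]);
translate([940, 0, 0]) cube([29, 255, 632]);
translate([29, 0, 0]) cube([911, 255, 19]);
translate([29, 0, 239]) cube([911, 255, 19]);
translate([29, 0, 478]) cube([911, 255, 19]);


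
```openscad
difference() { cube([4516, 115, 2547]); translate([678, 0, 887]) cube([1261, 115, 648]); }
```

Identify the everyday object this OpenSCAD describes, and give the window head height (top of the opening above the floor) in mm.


A wall with a window opening. The window head height is 1535 mm.

A wall with a rectangular opening subtracted — a window. Sill at z = 887, opening 648 mm tall, so the head is at 887 + 648 = 1535 mm.


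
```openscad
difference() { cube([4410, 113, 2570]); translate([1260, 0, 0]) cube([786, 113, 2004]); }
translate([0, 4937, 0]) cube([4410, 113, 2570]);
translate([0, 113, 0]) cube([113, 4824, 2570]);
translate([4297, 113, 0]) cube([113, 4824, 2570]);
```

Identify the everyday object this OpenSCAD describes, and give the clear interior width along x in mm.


A single room. The interior width is 4184 mm.

Four walls enclosing a rectangle with a door in the front wall — a room. Outside width 4410 minus two 113 mm walls gives 4184 mm.


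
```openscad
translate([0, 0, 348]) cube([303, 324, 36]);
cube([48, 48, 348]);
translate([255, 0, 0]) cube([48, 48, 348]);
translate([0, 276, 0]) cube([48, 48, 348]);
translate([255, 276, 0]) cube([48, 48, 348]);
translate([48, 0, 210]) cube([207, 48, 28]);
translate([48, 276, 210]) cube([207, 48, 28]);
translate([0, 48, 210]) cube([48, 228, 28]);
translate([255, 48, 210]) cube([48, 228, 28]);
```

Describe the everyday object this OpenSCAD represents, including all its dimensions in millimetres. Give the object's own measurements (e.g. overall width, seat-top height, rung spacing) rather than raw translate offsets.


A simple wooden stool: a rectangular seat 303 mm (x) by 324 mm (y), 36 mm thick, top face at z = 384 mm, on four square legs, each 48×48 mm in cross-section. The legs rest on z = 0, each flush with a corner of the seat. Four stretchers, 48 mm wide and 28 mm tall, connect adjacent legs with their undersides at z = 210 mm, each running between the inner faces of the legs it joins and aligned with the legs' outer faces on the other axis.


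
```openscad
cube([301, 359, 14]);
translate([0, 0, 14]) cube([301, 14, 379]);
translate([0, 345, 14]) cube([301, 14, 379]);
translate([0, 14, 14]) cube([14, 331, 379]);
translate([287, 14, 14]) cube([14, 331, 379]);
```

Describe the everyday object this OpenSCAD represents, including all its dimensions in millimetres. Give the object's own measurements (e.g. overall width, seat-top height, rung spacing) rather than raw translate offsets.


An open-topped rectangular box: outside dimensions 301×359×393 mm, with a uniform wall and base thickness of 14 mm. The base is a full 301×359 slab on the floor; four walls sit on top of the base. The front and back walls (the −y and +y sides) span the full width; the two side walls fit between them.


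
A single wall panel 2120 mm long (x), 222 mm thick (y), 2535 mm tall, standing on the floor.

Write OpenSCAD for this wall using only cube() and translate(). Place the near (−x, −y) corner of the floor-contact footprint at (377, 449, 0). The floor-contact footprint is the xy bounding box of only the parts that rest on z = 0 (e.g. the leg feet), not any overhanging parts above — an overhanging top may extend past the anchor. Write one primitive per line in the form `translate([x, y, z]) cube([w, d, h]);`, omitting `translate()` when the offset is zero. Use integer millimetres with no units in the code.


translate([377, 449, 0]) cube([2120, 222, 2535]);


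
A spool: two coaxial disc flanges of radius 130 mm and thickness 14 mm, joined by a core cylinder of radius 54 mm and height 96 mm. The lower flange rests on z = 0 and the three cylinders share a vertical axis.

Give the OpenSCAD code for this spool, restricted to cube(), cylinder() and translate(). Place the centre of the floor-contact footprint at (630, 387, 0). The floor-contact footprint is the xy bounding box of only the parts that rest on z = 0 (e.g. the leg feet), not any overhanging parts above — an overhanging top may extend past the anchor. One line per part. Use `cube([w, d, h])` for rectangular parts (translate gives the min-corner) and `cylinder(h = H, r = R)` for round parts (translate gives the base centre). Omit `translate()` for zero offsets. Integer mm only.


translate([630, 387, 0]) cylinder(h = 14, r = 130);
translate([630, 387, 14]) cylinder(h = 96, r = 54);
translate([630, 387, 110]) cylinder(h = 14, r = 130);


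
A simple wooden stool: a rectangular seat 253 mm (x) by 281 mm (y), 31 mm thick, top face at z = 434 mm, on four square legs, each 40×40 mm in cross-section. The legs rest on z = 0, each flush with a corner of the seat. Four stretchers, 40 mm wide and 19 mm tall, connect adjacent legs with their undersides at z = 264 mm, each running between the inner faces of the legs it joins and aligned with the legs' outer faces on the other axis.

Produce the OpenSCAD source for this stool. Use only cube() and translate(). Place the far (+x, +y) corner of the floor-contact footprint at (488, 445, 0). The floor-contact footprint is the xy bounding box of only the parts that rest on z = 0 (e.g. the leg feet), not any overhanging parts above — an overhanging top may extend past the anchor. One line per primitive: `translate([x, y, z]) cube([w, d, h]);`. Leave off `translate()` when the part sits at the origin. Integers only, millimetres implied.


translate([235, 164, 403]) cube([253, 281, 31]);
translate([235, 164, 0]) cube([40, 40, 403]);
translate([448, 164, 0]) cube([40, 40, 403]);
translate([235, 405, 0]) cube([40, 40, 403]);
translate([448, 405, 0]) cube([40, 40, 403]);
translate([275, 164, 264]) cube([173, 40, 19]);
translate([275, 405, 264]) cube([173, 40, 19]);
translate([235, 204, 264]) cube([40, 201, 19]);
translate([448, 204, 264]) cube([40, 201, 19]);


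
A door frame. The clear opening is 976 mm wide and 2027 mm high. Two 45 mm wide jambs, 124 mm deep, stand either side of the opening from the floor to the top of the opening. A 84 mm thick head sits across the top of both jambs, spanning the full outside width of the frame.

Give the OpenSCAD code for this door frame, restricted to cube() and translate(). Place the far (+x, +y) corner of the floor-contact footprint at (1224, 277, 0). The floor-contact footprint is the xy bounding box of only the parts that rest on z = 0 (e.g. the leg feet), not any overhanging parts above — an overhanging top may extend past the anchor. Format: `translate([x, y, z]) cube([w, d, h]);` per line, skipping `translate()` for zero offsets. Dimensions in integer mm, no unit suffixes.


translate([158, 153, 0]) cube([45, 124, 2027]);
translate([1179, 153, 0]) cube([45, 124, 2027]);
translate([158, 153, 2027]) cube([1066, 124, 84]);


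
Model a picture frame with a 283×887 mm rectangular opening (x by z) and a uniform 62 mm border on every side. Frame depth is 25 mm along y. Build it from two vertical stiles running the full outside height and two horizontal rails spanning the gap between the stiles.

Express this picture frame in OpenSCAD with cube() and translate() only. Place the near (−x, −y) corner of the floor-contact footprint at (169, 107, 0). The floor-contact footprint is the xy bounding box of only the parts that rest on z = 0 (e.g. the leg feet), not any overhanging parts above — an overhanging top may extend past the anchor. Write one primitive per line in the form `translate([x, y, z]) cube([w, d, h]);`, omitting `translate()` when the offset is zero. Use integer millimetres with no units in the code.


translate([169, 107, 0]) cube([62, 25, 1011]);
translate([514, 107, 0]) cube([62, 25, 1011]);
translate([231, 107, 0]) cube([283, 25, 62]);
translate([231, 107, 949]) cube([283, 25, 62]);


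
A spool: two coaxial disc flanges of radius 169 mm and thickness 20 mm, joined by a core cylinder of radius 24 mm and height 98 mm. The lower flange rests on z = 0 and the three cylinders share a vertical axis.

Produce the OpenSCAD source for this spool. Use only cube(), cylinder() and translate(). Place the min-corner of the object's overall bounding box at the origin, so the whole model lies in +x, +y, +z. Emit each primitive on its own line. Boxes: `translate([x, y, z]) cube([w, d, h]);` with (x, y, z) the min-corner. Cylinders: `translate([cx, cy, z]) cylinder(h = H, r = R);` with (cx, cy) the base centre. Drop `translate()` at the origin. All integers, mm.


translate([169, 169, 0]) cylinder(h = 20, r = 169);
translate([169, 169, 20]) cylinder(h = 98, r = 24);
translate([169, 169, 118]) cylinder(h = 20, r = 169);


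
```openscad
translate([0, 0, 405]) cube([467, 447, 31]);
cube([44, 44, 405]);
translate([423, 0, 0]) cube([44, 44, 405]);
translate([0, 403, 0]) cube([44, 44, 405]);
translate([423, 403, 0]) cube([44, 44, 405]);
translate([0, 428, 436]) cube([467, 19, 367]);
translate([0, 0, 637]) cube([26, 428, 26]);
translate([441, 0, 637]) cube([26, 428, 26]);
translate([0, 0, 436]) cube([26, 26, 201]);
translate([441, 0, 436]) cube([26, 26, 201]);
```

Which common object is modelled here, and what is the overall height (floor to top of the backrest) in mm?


A chair. The overall height is 803 mm.

A slab on four corner posts with a tall panel at the back — a chair. The seat slab sits at z = 405 with thickness 31, and the 367 mm backrest starts at the seat top, so the overall height is 405 + 31 + 367 = 803 mm.


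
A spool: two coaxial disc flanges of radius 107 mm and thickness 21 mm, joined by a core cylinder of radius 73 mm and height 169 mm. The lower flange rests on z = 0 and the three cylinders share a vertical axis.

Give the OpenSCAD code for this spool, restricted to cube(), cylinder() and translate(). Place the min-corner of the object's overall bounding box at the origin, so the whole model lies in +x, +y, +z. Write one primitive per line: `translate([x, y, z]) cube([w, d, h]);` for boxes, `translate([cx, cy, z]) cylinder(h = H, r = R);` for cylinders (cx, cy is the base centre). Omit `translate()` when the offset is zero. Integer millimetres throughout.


translate([107, 107, 0]) cylinder(h = 21, r = 107);
translate([107, 107, 21]) cylinder(h = 169, r = 73);
translate([107, 107, 190]) cylinder(h = 21, r = 107);


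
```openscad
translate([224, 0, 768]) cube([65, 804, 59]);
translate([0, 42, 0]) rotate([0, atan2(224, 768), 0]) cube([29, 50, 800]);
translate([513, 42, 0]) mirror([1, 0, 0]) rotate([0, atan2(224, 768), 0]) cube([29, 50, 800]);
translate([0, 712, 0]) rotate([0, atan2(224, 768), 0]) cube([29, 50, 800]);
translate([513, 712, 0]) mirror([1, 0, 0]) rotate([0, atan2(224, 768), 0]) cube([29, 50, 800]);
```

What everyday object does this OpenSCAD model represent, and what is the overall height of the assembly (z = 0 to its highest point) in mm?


A sawhorse. The overall height is 827 mm.

A beam across two mirrored pairs of raked legs — a sawhorse. The beam's underside is at z = 768 (matching the legs' vertical rise in atan2(224, 768)) and the beam is 59 mm tall, so its top is at 768 + 59 = 827 mm. The raked legs top out at the beam's underside, so that is the highest point.


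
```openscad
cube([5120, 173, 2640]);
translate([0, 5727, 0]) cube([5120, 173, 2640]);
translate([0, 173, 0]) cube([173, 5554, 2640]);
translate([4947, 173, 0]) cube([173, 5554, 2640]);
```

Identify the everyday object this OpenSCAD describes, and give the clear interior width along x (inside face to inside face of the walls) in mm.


A house (or room) frame. The interior width is 4774 mm.

Four 2640 mm walls enclosing a rectangle with no floor or roof — a room or house frame. Outside width is 5120 mm and wall thickness is 173 mm, so the interior width is 5120 − 2 × 173 = 4774 mm.


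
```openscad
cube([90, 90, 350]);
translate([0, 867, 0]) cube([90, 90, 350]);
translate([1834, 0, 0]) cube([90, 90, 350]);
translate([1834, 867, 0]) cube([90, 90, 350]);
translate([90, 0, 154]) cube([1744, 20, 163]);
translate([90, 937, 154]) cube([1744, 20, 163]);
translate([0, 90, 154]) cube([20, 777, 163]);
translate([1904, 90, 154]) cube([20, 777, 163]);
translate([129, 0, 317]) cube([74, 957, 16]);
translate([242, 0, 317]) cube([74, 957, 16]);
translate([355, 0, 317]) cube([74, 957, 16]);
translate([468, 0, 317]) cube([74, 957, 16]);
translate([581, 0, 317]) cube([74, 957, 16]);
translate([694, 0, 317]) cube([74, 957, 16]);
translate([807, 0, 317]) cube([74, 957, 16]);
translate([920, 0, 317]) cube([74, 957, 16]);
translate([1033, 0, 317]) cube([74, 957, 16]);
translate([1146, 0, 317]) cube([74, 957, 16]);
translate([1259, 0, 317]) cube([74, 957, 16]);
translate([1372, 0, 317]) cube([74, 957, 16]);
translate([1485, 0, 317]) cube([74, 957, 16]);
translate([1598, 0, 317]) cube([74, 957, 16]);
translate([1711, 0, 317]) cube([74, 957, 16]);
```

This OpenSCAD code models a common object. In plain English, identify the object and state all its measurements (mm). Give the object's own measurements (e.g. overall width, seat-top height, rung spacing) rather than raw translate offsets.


A bed frame 1924 mm long (x) by 957 mm wide (y). Four 90×90 mm corner posts, 350 mm tall, at the corners of the footprint. Four rails of 20 mm thickness and 163 mm height run between adjacent posts with their undersides at z = 154 mm, their outer faces flush with the outside of the frame (the two x-running rails run between the posts' inner faces; the two y-running rails run between the posts' inner faces). 15 slats, each 74 mm wide (x) and 16 mm thick, lie across the top of the two x-running rails, running the full 957 mm width of the frame in y; along x they sit between the end posts with a 39 mm gap after the −x posts and between neighbouring slats, leaving 49 mm before the +x posts.
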